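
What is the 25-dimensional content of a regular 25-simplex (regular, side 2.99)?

Volume = 2.99^25 · √(26/2^25) / 25! ≈ 4.42329e-17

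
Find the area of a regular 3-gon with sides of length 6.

Area = (√3/4) · 6² = 15.5885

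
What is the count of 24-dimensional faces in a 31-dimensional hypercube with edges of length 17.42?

Number of 24-faces = C(31,24) · 2^(31-24) = 2629575 · 128 = 336585600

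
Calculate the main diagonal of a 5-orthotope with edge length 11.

d = √(11² + 11² + ... + 11²) [5 terms] = √(5·11²) = 11√5 ≈ 24.5967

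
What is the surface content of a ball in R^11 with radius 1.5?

S = n·V_n(r)/r = 11·V_11(1.5)/1.5 (volume-to-surface relation), giving 2187·π^5/560 ≈ 1195.12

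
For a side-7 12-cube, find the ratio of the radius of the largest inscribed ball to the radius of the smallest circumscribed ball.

r_in = 7/2 (half the side); r_out = 7√12/2 (half the diagonal). Ratio = 1/√12 ≈ 0.288675.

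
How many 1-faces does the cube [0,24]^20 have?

The 20-cube has n·2^(n-1) = 20·2^19 = 20·524288 = 10485760 edges.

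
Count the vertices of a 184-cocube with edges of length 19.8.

The 184-dimensional cross-polytope has 2n = 2·184 = 368 vertices.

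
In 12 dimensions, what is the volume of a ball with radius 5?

V_12(5) = π^(12/2) · (5)^12 / Γ(12/2 + 1) = 48828125·π^6/144 ≈ 3.25992e+08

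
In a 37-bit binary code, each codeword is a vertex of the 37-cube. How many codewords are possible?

The 37-cube has 2^37 = 137438953472 vertices.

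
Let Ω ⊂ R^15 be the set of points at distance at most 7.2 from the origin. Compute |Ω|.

V_15(7.2) = π^(15/2) · (7.2)^15 / Γ(15/2 + 1) ≈ 2.76323e+12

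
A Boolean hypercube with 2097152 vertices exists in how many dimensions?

n = log_2(2097152) = 21.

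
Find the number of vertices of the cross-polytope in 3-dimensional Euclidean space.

f_0(3-orthoplex) = 2^1 · (3 choose 1) = 6.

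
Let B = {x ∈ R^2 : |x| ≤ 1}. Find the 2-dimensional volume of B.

V = π ≈ 3.14159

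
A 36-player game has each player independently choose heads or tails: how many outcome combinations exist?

The 36-cube has 2^36 = 68719476736 vertices.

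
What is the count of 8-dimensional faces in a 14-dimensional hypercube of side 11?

An n-cube has C(n,k)·2^(n-k) k-faces. Here C(14,8)·2^6 = 3003·64 = 192192.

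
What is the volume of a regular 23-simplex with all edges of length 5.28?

Volume = 5.28^23 · √(24/2^23) / 23! ≈ 2.73116e-09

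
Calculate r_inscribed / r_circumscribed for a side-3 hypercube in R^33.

r_in = 3/2 (half the side); r_out = 3√33/2 (half the diagonal). Ratio = 1/√33 ≈ 0.174078.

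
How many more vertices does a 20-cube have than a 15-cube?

The 20-cube has 2^20 = 1048576 vertices. The 15-cube has 2^15 = 32768 vertices. Difference: 1048576 - 32768 = 1015808.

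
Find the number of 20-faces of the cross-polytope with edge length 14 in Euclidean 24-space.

An n-cross-polytope has 2^(k+1)·C(n,k+1) k-faces. Here 2^21·C(24,21) = 2097152·2024 = 4244635648.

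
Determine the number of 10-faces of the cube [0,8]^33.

Choose 10 of 33 axes to span the face (C(33,10) = 92561040 ways), then fix each of the remaining 23 coordinates at one of its two extreme values (2^23 = 8388608 ways): 92561040·8388608 = 776458280632320.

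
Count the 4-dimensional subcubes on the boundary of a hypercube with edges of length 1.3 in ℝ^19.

Number of 4-faces = C(19,4) · 2^(19-4) = 3876 · 32768 = 127008768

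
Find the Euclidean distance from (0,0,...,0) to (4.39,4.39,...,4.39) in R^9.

d = √(4.39² + 4.39² + ... + 4.39²) [9 terms] = √(9·4.39²) = 4.39√9 = 13.17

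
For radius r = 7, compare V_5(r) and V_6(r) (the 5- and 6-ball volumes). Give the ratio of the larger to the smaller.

V_5(7) ≈ 88468.5, V_6(7) ≈ 607976. The 6-ball is larger by a factor of 6.872.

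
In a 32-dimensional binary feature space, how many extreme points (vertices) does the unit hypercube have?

The 32-cube has 2^32 = 4294967296 vertices.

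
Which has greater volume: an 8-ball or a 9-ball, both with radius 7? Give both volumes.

V_8(7) ≈ 2.33977e+07. V_9(7) ≈ 1.33107e+08. The 9-ball is larger.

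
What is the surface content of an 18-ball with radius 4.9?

S = n·V_n(r)/r = 18·V_18(4.9)/4.9 (volume-to-surface relation), giving 8.00187e+11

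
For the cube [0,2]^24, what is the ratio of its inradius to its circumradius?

r_in = 2/2 (half the side); r_out = 2√24/2 (half the diagonal). Ratio = 1/√24 ≈ 0.204124.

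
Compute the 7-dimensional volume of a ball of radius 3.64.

Volume = π^{7/2}·(3.64)^7/Γ(9/2) ≈ 40002.8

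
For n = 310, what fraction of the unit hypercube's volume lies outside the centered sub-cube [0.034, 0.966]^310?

1 - (1 - 2·0.034)^310 = 1 - 0.932^310 ≈ 1 - 3.303e-10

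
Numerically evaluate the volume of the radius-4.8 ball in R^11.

The n-ball volume is π^(n/2)·r^n/Γ(n/2+1). With n=11, r=4.8: V ≈ 5.87163e+07.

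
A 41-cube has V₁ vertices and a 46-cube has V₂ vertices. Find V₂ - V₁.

V₁ = 2^41 = 2199023255552. V₂ = 2^46 = 70368744177664. V₂ - V₁ = 68169720922112.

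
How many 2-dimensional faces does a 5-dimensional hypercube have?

f_2(5-cube) = (5 choose 2) · 2^3 = 80.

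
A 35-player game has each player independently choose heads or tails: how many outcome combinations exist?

Number of vertices = 2^35 = 34359738368.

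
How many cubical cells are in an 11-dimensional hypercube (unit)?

An n-cube has C(n,k)·2^(n-k) k-faces. Here C(11,3)·2^8 = 165·256 = 42240.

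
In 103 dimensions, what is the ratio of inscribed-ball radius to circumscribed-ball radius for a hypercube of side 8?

r_in = 8/2 (half the side); r_out = 8√103/2 (half the diagonal). Ratio = 1/√103 ≈ 0.0985329.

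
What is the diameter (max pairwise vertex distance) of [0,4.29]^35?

Diagonal = √35 · 4.29 ≈ 25.38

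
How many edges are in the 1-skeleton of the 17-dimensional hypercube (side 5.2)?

Each of the 2^17 = 131072 vertices has degree 17; total edges = 17·2^17/2 = 1114112.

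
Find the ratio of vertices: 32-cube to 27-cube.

The 32-cube has 2^32 = 4294967296 vertices. The 27-cube has 2^27 = 134217728 vertices. Ratio: 4294967296/134217728 = 32.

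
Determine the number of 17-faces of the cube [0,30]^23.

Number of 17-faces = C(23,17) · 2^(23-17) = 100947 · 64 = 6460608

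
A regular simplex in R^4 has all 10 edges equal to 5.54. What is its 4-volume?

For a regular n-simplex with edge a, V = (a^n / n!)·√((n+1)/2^n). With a=5.54, n=4: V ≈ 21.9408.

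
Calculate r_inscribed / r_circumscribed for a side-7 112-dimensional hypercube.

Ratio = (s/2)/(s√112/2) = 112^(-1/2) ≈ 0.0944911.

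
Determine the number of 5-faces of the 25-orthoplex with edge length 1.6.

An n-cross-polytope has 2^(k+1)·C(n,k+1) k-faces. Here 2^6·C(25,6) = 64·177100 = 11334400.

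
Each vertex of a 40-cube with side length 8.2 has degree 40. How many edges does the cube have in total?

Number of 1-faces = C(40,1)·2^(40-1) = 40·549755813888 = 21990232555520.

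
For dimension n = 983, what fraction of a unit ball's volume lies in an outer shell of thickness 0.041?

1 - (1-0.041)^983 ≈ 1 - 1.342e-18 ≈ 100.000000%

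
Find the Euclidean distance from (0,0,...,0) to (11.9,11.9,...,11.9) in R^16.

d = √(11.9² + 11.9² + ... + 11.9²) [16 terms] = √(16·11.9²) = 11.9√16 = 47.6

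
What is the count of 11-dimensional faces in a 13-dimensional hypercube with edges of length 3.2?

f_11(13-cube) = (13 choose 11) · 2^2 = 312.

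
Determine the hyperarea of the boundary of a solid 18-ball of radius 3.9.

|∂B_18(3.9)| ≈ 1.6518e+10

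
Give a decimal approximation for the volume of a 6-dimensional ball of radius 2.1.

The n-ball volume is π^(n/2)·r^n/Γ(n/2+1). With n=6, r=2.1: V ≈ 443.215.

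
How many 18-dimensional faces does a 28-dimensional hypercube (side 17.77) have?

Number of 18-faces = C(28,18) · 2^(28-18) = 13123110 · 1024 = 13438064640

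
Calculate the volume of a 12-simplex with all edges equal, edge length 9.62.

V = (9.62^12 / 12!) · √((12+1) / 2^12) ≈ 73.8849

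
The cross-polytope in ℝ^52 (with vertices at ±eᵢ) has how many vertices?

Number of vertices = 2n = 104.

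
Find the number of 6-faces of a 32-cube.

f_6(32-cube) = (32 choose 6) · 2^26 = 60813515685888.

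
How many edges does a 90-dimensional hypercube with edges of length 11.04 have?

Number of 1-faces = C(90,1)·2^(90-1) = 90·618970019642690137449562112 = 55707301767842112370460590080.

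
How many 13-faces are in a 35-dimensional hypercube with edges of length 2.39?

f_13(35-cube) = (35 choose 13) · 2^22 = 6192209539891200.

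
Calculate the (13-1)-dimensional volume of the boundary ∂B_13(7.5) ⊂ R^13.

The surface area of an n-ball is 2π^(n/2) r^(n-1) / Γ(n/2). For n=13, r=7.5: 961083984375·π^6/2464 ≈ 3.7499e+11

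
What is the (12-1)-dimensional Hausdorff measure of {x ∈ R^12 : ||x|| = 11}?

S = n·V_n(r)/r = 12·V_12(11)/11 (volume-to-surface relation), giving 285311670611·π^6/60 ≈ 4.57159e+12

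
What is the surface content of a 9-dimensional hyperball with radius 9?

The surface area of an n-ball is 2π^(n/2) r^(n-1) / Γ(n/2). For n=9, r=9: 459165024·π^4/35 ≈ 1.27791e+09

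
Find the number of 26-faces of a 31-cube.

An n-cube has C(n,k)·2^(n-k) k-faces. Here C(31,26)·2^5 = 169911·32 = 5437152.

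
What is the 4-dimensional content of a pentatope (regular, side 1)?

V_4 = √(5) · 1^4 / (4! · 2^(4/2)) ≈ 0.0232924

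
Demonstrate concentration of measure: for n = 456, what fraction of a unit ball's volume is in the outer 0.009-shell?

1 - (1-0.009)^456 ≈ 0.983797 ≈ 98.38%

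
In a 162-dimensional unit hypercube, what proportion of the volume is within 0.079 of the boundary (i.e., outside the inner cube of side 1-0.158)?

Shell fraction = 1 - (1-0.158)^162 ≈ 1 - 7.954e-13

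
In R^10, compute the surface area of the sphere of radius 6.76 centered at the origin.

S = n·V_n(r)/r = 10·V_10(6.76)/6.76 (volume-to-surface relation), giving 7.51776e+08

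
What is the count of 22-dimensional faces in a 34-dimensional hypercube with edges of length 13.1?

f_22(34-cube) = (34 choose 22) · 2^12 = 2246058147840.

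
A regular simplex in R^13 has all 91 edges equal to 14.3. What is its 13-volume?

V_13 = √(14) · 14.3^13 / (13! · 2^(13/2)) ≈ 6941.56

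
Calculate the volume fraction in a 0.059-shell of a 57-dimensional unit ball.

Shell fraction = 1 - (1-0.059)^57 ≈ 0.968767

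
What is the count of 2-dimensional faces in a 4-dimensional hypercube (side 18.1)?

Choose 2 of 4 axes to span the face (C(4,2) = 6 ways), then fix each of the remaining 2 coordinates at one of its two extreme values (2^2 = 4 ways): 6·4 = 24.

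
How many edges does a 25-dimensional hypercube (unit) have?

The 25-cube has n·2^(n-1) = 25·2^24 = 25·16777216 = 419430400 edges.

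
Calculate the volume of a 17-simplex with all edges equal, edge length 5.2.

Volume = 5.2^17 · √(18/2^17) / 17! ≈ 4.89632e-05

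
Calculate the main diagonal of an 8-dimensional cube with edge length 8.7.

||(8.7,8.7,...,8.7)|| = √(8)·8.7 ≈ 24.6073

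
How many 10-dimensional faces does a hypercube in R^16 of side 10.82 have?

Number of 10-faces = C(16,10) · 2^(16-10) = 8008 · 64 = 512512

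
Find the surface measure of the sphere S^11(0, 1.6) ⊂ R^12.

S = n·V_n(r)/r = 12·V_12(1.6)/1.6 (volume-to-surface relation), giving 2818.82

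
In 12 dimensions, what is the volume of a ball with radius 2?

Volume = π^{12/2}·(2)^12/Γ(7) = 256·π^6/45 ≈ 5469.24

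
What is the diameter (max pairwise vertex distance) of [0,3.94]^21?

||(3.94,3.94,...,3.94)|| = √(21)·3.94 ≈ 18.0553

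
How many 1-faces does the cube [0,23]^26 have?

Number of 1-faces = C(26,1)·2^(26-1) = 26·33554432 = 872415232.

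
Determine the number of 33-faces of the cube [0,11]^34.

Choose 33 of 34 axes to span the face (C(34,33) = 34 ways), then fix each of the remaining 1 coordinate at one of its two extreme values (2^1 = 2 ways): 34·2 = 68.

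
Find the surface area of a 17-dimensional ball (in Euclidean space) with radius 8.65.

S_17(8.65) = 2·π^(17/2)·(8.65)^16 / Γ(17/2) ≈ 2.35433e+15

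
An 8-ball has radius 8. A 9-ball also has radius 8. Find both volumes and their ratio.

V_8(8) ≈ 6.80939e+07. V_9(8) ≈ 4.42718e+08. Ratio V_8/V_9 ≈ 0.1538.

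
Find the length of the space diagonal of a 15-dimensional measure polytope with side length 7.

d = √(7² + 7² + ... + 7²) [15 terms] = √(15·7²) = 7√15 ≈ 27.1109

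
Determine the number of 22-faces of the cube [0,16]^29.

Choose 22 of 29 axes to span the face (C(29,22) = 1560780 ways), then fix each of the remaining 7 coordinates at one of its two extreme values (2^7 = 128 ways): 1560780·128 = 199779840.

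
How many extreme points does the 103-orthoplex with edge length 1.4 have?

The 103-dimensional cross-polytope has 2n = 2·103 = 206 vertices.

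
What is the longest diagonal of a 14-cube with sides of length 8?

||(8,8,...,8)|| = √(14)·8 ≈ 29.9333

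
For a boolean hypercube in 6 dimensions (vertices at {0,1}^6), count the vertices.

Number of vertices = 2^6 = 64.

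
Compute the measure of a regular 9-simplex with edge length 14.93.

V_9 = √(10) · 14.93^9 / (9! · 2^(9/2)) ≈ 14195.2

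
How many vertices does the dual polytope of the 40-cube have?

Number of vertices = 2n = 80.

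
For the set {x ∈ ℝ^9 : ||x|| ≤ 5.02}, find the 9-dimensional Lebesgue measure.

Volume = π^{9/2}·(5.02)^9/Γ(11/2) ≈ 6.67807e+06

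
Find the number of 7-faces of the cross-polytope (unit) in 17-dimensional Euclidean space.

An n-cross-polytope has 2^(k+1)·C(n,k+1) k-faces. Here 2^8·C(17,8) = 256·24310 = 6223360.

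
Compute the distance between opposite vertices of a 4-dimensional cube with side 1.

Diagonal = √4 · 1 = 2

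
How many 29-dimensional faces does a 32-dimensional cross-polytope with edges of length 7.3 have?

Number of 29-faces = 2^(29+1) · C(32,29+1) = 1073741824 · 496 = 532575944704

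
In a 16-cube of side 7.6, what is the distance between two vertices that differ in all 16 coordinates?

The space diagonal of an n-cube of side s is s√n. Here 7.6·√16 = 30.4.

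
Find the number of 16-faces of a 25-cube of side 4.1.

Number of 16-faces = C(25,16) · 2^(25-16) = 2042975 · 512 = 1046003200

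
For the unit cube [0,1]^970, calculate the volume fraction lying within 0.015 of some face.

Shell fraction = 1 - (1-0.03)^970 ≈ 1 - 1.474e-13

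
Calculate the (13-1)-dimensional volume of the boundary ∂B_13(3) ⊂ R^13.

The surface area of an n-ball is 2π^(n/2) r^(n-1) / Γ(n/2). For n=13, r=3: 2519424·π^6/385 ≈ 6.29129e+06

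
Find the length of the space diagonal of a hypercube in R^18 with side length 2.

The space diagonal of an n-cube of side s is s√n. Here 2·√18 ≈ 8.48528.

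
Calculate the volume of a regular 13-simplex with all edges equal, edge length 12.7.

V_13 = √(14) · 12.7^13 / (13! · 2^(13/2)) ≈ 1484.35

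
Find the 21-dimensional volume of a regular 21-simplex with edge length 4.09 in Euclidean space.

V = (4.09^21 / 21!) · √((21+1) / 2^21) ≈ 4.44879e-10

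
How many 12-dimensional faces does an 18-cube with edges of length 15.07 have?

An n-cube has C(n,k)·2^(n-k) k-faces. Here C(18,12)·2^6 = 18564·64 = 1188096.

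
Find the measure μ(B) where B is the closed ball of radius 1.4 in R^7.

The n-ball volume is π^(n/2)·r^n/Γ(n/2+1). With n=7, r=1.4: V ≈ 49.8054.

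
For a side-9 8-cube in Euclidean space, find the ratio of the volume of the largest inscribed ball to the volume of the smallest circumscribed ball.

Volume scales as r^n, and r_in/r_out = 1/√8, giving (1/√8)^8 ≈ 0.000244141.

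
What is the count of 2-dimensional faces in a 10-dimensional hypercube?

Number of 2-faces = C(10,2) · 2^(10-2) = 45 · 256 = 11520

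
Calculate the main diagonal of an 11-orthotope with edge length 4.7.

The space diagonal of an n-cube of side s is s√n. Here 4.7·√11 ≈ 15.5881.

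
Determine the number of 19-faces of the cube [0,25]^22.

An n-cube has C(n,k)·2^(n-k) k-faces. Here C(22,19)·2^3 = 1540·8 = 12320.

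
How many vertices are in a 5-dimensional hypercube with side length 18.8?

f_0(5-cube) = (5 choose 0) · 2^5 = 32.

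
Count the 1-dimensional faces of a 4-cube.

The 4-cube has n·2^(n-1) = 4·2^3 = 4·8 = 32 edges.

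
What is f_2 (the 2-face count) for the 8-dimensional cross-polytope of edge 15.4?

An n-cross-polytope has 2^(k+1)·C(n,k+1) k-faces. Here 2^3·C(8,3) = 8·56 = 448.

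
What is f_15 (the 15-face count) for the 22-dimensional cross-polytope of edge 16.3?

An n-cross-polytope has 2^(k+1)·C(n,k+1) k-faces. Here 2^16·C(22,16) = 65536·74613 = 4889837568.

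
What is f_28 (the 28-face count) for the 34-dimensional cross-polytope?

Each 28-face is the convex hull of 29 vertices, one chosen as ±e_i from each of 29 distinct axes: 2^29·C(34,29) = 149387552489472.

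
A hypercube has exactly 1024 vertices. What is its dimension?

Since 2^n = 1024, we have n = 10.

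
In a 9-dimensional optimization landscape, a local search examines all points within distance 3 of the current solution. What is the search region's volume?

The n-ball volume is π^(n/2)·r^n/Γ(n/2+1). With n=9, r=3: V = 23328·π^4/35 ≈ 64924.6.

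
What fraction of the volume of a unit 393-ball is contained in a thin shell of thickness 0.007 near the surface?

V(inner)/V(outer) = ((1-0.007)/1)^393 ≈ 0.06325, so the shell fraction is 0.936751.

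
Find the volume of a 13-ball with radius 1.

V = 128·π^6/135135 ≈ 0.910629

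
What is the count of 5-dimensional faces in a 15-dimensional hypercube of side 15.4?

Number of 5-faces = C(15,5) · 2^(15-5) = 3003 · 1024 = 3075072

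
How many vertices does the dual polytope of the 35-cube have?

The vertices are ±e_1, ..., ±e_35, so there are 2·35 = 70.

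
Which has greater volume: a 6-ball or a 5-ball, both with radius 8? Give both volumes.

V_6(8) ≈ 1.35468e+06. V_5(8) ≈ 172484. The 6-ball is larger.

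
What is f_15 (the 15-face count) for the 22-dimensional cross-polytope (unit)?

Number of 15-faces = 2^(15+1) · C(22,15+1) = 65536 · 74613 = 4889837568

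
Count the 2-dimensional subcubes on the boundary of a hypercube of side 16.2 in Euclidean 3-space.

Choose 2 of 3 axes to span the face (C(3,2) = 3 ways), then fix each of the remaining 1 coordinate at one of its two extreme values (2^1 = 2 ways): 3·2 = 6.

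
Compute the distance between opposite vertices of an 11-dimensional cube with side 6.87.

||(6.87,6.87,...,6.87)|| = √(11)·6.87 ≈ 22.7852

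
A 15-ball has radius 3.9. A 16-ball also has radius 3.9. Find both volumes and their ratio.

V_15(3.9) ≈ 2.80155e+08. V_16(3.9) ≈ 6.74081e+08. Ratio V_15/V_16 ≈ 0.4156.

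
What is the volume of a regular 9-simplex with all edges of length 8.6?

Volume = 8.6^9 · √(10/2^9) / 9! ≈ 99.1033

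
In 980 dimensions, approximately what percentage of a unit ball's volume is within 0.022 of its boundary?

1 - (1-0.022)^980 ≈ 1 - 3.405e-10 ≈ (100 - 3.4e-08)%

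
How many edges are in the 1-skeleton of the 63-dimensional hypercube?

Number of 1-faces = C(63,1)·2^(63-1) = 63·4611686018427387904 = 290536219160925437952.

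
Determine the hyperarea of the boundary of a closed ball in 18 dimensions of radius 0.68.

|∂B_18(0.68)| ≈ 0.00210141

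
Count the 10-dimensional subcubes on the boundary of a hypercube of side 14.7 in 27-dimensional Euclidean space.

An n-cube has C(n,k)·2^(n-k) k-faces. Here C(27,10)·2^17 = 8436285·131072 = 1105760747520.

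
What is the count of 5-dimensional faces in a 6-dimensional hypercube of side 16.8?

Choose 5 of 6 axes to span the face (C(6,5) = 6 ways), then fix each of the remaining 1 coordinate at one of its two extreme values (2^1 = 2 ways): 6·2 = 12.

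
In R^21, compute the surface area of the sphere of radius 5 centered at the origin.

The surface area of an n-ball is 2π^(n/2) r^(n-1) / Γ(n/2). For n=21, r=5: 7812500000000000·π^10/26189163 ≈ 2.79362e+13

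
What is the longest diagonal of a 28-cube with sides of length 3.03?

||(3.03,3.03,...,3.03)|| = √(28)·3.03 ≈ 16.0333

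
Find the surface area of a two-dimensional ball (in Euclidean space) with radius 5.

|∂B_2(5)| = 2πr = 2π·5 ≈ 31.4159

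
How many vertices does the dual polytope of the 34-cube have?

The 34-dimensional cross-polytope has 2n = 2·34 = 68 vertices.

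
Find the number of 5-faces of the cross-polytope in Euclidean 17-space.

Each 5-face is the convex hull of 6 vertices, one chosen as ±e_i from each of 6 distinct axes: 2^6·C(17,6) = 792064.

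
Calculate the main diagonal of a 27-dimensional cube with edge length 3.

||(3,3,...,3)|| = √(27)·3 ≈ 15.5885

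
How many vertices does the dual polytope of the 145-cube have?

An n-cross-polytope has 2n vertices; here n = 145, giving 290.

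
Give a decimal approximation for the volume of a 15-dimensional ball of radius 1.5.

V_15(1.5) = π^(15/2) · (1.5)^15 / Γ(15/2 + 1) = 177147·π^7/3203200 ≈ 167.032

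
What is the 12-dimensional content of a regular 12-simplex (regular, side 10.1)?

V = (10.1^12 / 12!) · √((12+1) / 2^12) ≈ 132.529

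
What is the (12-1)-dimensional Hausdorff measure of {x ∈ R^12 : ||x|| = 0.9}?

S_12(0.9) = 2·π^(12/2)·(0.9)^11 / Γ(12/2) ≈ 5.02824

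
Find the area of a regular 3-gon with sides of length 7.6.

Area = (√3/4) · 7.6² = 25.0108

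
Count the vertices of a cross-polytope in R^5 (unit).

An n-cross-polytope has 2n vertices; here n = 5, giving 10.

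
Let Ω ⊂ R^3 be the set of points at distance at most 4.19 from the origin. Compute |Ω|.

The n-ball volume is π^(n/2)·r^n/Γ(n/2+1). With n=3, r=4.19: V ≈ 308.128.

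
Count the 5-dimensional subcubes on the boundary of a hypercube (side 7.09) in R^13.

An n-cube has C(n,k)·2^(n-k) k-faces. Here C(13,5)·2^8 = 1287·256 = 329472.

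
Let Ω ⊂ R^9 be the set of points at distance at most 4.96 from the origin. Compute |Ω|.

Volume = π^{9/2}·(4.96)^9/Γ(11/2) ≈ 5.99312e+06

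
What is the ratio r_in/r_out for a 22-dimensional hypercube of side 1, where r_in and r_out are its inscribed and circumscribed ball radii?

Ratio = (s/2)/(s√22/2) = 22^(-1/2) ≈ 0.213201.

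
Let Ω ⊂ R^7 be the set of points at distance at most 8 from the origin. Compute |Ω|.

The n-ball volume is π^(n/2)·r^n/Γ(n/2+1). With n=7, r=8: V = 33554432·π^3/105 ≈ 9.90855e+06.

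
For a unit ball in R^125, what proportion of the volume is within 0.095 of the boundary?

V(inner)/V(outer) = ((1-0.095)/1)^125 ≈ 3.811e-06, so the shell fraction is 0.9999961887.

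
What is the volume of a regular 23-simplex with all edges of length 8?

V = (8^23 / 23!) · √((23+1) / 2^23) ≈ 3.86221e-05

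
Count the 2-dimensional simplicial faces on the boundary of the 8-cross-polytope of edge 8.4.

f_2(8-orthoplex) = 2^3 · (8 choose 3) = 448.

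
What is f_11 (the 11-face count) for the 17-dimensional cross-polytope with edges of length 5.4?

f_11(17-orthoplex) = 2^12 · (17 choose 12) = 25346048.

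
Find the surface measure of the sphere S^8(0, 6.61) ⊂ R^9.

|∂B_9(6.61)| ≈ 1.08186e+08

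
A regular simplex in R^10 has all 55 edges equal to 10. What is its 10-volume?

For a regular n-simplex with edge a, V = (a^n / n!)·√((n+1)/2^n). With a=10, n=10: V ≈ 285.617.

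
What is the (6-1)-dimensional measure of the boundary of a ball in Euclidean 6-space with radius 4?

The surface area of an n-ball is 2π^(n/2) r^(n-1) / Γ(n/2). For n=6, r=4: 1024·π^3 ≈ 31750.4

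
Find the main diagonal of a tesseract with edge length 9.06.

The space diagonal of an n-cube of side s is s√n. Here 9.06·√4 = 18.12.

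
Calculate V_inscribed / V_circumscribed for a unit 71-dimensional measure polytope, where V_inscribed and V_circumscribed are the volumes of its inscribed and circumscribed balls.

Volume scales as r^n, and r_in/r_out = 1/√71, giving (1/√71)^71 ≈ 1.9069e-66.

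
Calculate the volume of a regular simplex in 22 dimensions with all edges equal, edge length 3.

Volume = 3^22 · √(23/2^22) / 22! ≈ 6.53785e-14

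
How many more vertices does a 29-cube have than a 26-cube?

The 29-cube has 2^29 = 536870912 vertices. The 26-cube has 2^26 = 67108864 vertices. Difference: 536870912 - 67108864 = 469762048.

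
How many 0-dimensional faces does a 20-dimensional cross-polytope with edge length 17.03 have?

f_0(20-orthoplex) = 2^1 · (20 choose 1) = 40.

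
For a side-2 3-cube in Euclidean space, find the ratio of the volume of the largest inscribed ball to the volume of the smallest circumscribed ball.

Volume scales as r^n, and r_in/r_out = 1/√3, giving (1/√3)^3 ≈ 0.19245.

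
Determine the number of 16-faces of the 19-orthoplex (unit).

f_16(19-orthoplex) = 2^17 · (19 choose 17) = 22413312.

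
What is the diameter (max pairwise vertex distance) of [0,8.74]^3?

Diagonal = √3 · 8.74 ≈ 15.1381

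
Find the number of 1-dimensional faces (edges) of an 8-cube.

Each of the 2^8 = 256 vertices has degree 8; total edges = 8·2^8/2 = 1024.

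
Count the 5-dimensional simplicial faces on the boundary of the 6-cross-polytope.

f_5(6-orthoplex) = 2^6 · (6 choose 6) = 64.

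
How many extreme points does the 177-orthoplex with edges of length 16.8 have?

An n-cross-polytope has 2n vertices; here n = 177, giving 354.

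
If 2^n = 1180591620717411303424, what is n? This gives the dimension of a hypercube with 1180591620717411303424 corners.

The n-cube has 2^n vertices, and 1180591620717411303424 = 2^70, so n = 70.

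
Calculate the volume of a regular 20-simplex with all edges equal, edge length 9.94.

For a regular n-simplex with edge a, V = (a^n / n!)·√((n+1)/2^n). With a=9.94, n=20: V ≈ 0.163085.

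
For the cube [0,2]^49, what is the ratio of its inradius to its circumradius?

Ratio = (s/2)/(s√49/2) = 49^(-1/2) ≈ 0.142857.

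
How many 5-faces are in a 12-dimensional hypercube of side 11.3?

Choose 5 of 12 axes to span the face (C(12,5) = 792 ways), then fix each of the remaining 7 coordinates at one of its two extreme values (2^7 = 128 ways): 792·128 = 101376.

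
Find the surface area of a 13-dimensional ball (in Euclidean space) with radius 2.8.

The surface area of an n-ball is 2π^(n/2) r^(n-1) / Γ(n/2). For n=13, r=2.8: 2.74904e+06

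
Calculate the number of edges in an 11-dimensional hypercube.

Number of 1-faces = C(11,1)·2^(11-1) = 11·1024 = 11264.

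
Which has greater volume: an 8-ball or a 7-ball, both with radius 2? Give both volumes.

V_8(2) ≈ 1039.03. V_7(2) ≈ 604.77. The 8-ball is larger.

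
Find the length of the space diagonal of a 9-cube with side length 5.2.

d = √(5.2² + 5.2² + ... + 5.2²) [9 terms] = √(9·5.2²) = 5.2√9 = 15.6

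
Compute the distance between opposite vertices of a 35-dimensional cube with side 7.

d = √(7² + 7² + ... + 7²) [35 terms] = √(35·7²) = 7√35 ≈ 41.4126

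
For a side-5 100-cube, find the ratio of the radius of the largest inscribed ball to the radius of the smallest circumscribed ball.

r_in / r_out = (5/2) / (5√100/2) = 1/√100 ≈ 0.1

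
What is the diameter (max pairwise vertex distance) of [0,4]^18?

||(4,4,...,4)|| = √(18)·4 ≈ 16.9706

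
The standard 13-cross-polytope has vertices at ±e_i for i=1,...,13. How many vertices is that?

Number of vertices = 2n = 26.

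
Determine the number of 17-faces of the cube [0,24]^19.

f_17(19-cube) = (19 choose 17) · 2^2 = 684.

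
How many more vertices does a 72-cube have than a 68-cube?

The 72-cube has 2^72 = 4722366482869645213696 vertices. The 68-cube has 2^68 = 295147905179352825856 vertices. Difference: 4722366482869645213696 - 295147905179352825856 = 4427218577690292387840.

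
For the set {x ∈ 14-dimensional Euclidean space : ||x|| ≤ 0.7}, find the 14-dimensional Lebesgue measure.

V_14(0.7) = π^(14/2) · (0.7)^14 / Γ(14/2 + 1) ≈ 0.00406435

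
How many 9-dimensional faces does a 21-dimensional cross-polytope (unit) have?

Number of 9-faces = 2^(9+1) · C(21,9+1) = 1024 · 352716 = 361181184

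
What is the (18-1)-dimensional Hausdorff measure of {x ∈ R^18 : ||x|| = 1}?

S = n·V_n(r)/r = 18·V_18(1)/1 (volume-to-surface relation), giving π^9/20160 ≈ 1.47863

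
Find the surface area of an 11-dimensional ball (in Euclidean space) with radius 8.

S = n·V_n(r)/r = 11·V_11(8)/8 (volume-to-surface relation), giving 68719476736·π^5/945 ≈ 2.22535e+10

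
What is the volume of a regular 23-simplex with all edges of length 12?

V = (12^23 / 23!) · √((23+1) / 2^23) ≈ 0.433446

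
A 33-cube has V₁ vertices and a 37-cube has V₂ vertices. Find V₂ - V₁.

V₁ = 2^33 = 8589934592. V₂ = 2^37 = 137438953472. V₂ - V₁ = 128849018880.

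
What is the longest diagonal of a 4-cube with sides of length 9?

Diagonal = √4 · 9 = 18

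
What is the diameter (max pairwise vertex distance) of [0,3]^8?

The space diagonal of an n-cube of side s is s√n. Here 3·√8 ≈ 8.48528.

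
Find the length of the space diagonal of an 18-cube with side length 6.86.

Diagonal = √18 · 6.86 ≈ 29.1045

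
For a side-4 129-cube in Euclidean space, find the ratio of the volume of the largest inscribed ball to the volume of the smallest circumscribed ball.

The radii are 4/2 and 4√129/2, so the volume ratio is (1/√129)^129 = 129^{-129/2} ≈ 7.36146e-137.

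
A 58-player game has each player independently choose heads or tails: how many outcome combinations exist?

Each vertex is a binary string of length 58, so there are 2^58 = 288230376151711744.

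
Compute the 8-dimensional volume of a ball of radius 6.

V = 69984·π^4 ≈ 6.81708e+06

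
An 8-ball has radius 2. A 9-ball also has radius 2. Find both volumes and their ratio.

V_8(2) ≈ 1039.03. V_9(2) ≈ 1688.84. Ratio V_8/V_9 ≈ 0.6152.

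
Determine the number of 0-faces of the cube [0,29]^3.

Number of 0-faces = C(3,0) · 2^(3-0) = 1 · 8 = 8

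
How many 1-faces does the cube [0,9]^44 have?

Each of the 2^44 = 17592186044416 vertices has degree 44; total edges = 44·2^44/2 = 387028092977152.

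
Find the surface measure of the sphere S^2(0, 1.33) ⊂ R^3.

S = n·V_n(r)/r = 3·V_3(1.33)/1.33 (volume-to-surface relation), giving 4πr² = 4π·(1.33)² ≈ 22.2287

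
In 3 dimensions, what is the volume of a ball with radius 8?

V_3(8) = π^(3/2) · (8)^3 / Γ(3/2 + 1) = 2048·π/3 ≈ 2144.66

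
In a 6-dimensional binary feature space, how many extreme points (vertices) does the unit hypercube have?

Each vertex is a binary string of length 6, so there are 2^6 = 64.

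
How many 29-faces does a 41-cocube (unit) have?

Each 29-face is the convex hull of 30 vertices, one chosen as ±e_i from each of 30 distinct axes: 2^30·C(41,30) = 3392446456378949632.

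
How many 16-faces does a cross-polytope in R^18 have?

f_16(18-orthoplex) = 2^17 · (18 choose 17) = 2359296.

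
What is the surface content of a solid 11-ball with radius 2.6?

S = n·V_n(r)/r = 11·V_11(2.6)/2.6 (volume-to-surface relation), giving 292571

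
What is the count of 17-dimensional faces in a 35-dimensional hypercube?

f_17(35-cube) = (35 choose 17) · 2^18 = 1189496134041600.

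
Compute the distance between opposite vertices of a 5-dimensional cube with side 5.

The space diagonal of an n-cube of side s is s√n. Here 5·√5 ≈ 11.1803.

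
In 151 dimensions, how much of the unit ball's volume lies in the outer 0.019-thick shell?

Shell fraction = 1 - (1-0.019)^151 ≈ 0.94479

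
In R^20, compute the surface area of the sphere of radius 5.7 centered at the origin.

The surface area of an n-ball is 2π^(n/2) r^(n-1) / Γ(n/2). For n=20, r=5.7: 1.18683e+14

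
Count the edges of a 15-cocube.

Each 1-face is the convex hull of 2 vertices, one chosen as ±e_i from each of 2 distinct axes: 2^2·C(15,2) = 420.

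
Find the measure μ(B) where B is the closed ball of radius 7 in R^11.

V_11(7) = π^(11/2) · (7)^11 / Γ(11/2 + 1) = 18078415936·π^5/1485 ≈ 3.72549e+09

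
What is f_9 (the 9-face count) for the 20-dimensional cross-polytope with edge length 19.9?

Each 9-face is the convex hull of 10 vertices, one chosen as ±e_i from each of 10 distinct axes: 2^10·C(20,10) = 189190144.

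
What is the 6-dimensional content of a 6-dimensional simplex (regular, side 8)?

Volume = 8^6 · √(7/2^6) / 6! ≈ 120.411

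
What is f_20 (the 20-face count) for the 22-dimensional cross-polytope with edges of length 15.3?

Each 20-face is the convex hull of 21 vertices, one chosen as ±e_i from each of 21 distinct axes: 2^21·C(22,21) = 46137344.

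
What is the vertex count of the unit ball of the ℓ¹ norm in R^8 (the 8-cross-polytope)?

The 8-dimensional cross-polytope has 2n = 2·8 = 16 vertices.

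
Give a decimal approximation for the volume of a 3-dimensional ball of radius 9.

The n-ball volume is π^(n/2)·r^n/Γ(n/2+1). With n=3, r=9: V = 972·π ≈ 3053.63.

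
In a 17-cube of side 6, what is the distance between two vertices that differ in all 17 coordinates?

d = √(6² + 6² + ... + 6²) [17 terms] = √(17·6²) = 6√17 ≈ 24.7386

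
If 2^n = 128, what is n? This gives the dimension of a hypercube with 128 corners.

n = log_2(128) = 7.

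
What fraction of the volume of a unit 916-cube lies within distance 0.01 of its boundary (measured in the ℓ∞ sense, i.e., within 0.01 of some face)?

Shell fraction = 1 - (1-0.02)^916 ≈ 0.9999999908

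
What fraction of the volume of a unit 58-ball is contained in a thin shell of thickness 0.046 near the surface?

Shell fraction = 1 - (1-0.046)^58 ≈ 0.934866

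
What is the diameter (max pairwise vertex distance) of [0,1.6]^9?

The space diagonal of an n-cube of side s is s√n. Here 1.6·√9 = 4.8.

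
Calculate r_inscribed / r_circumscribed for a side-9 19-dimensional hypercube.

For an n-cube of any side s, the inradius is s/2 and the circumradius is s√n/2, so the ratio is 1/√19 ≈ 0.229416.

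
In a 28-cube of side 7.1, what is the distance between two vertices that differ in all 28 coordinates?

Diagonal = √28 · 7.1 ≈ 37.5697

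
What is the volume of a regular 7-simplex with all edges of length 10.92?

V = (10.92^7 / 7!) · √((7+1) / 2^7) ≈ 918.476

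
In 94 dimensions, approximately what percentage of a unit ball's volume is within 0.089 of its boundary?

1 - (1-0.089)^94 ≈ 0.999843 ≈ 99.9843%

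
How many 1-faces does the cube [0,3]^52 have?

An n-cube has n·2^(n-1) edges. With n = 52: 52·2251799813685248 = 117093590311632896.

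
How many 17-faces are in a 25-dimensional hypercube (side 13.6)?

An n-cube has C(n,k)·2^(n-k) k-faces. Here C(25,17)·2^8 = 1081575·256 = 276883200.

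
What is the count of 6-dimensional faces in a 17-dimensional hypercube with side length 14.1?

Number of 6-faces = C(17,6) · 2^(17-6) = 12376 · 2048 = 25346048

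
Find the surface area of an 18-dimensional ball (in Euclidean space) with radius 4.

|∂B_18(4)| = 268435456·π^9/315 ≈ 2.54026e+10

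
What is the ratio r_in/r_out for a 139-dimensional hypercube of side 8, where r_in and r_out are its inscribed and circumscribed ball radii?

r_in = 8/2 (half the side); r_out = 8√139/2 (half the diagonal). Ratio = 1/√139 ≈ 0.0848189.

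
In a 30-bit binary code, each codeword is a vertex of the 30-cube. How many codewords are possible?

An n-cube has 2^n vertices; for n = 30 that is 2^30 = 1073741824.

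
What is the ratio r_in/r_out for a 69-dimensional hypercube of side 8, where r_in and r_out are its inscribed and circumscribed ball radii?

For an n-cube of any side s, the inradius is s/2 and the circumradius is s√n/2, so the ratio is 1/√69 ≈ 0.120386.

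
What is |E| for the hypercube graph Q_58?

An n-cube has n·2^(n-1) edges. With n = 58: 58·144115188075855872 = 8358680908399640576.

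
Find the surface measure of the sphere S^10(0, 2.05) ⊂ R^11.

S_11(2.05) = 2·π^(11/2)·(2.05)^10 / Γ(11/2) ≈ 27166.7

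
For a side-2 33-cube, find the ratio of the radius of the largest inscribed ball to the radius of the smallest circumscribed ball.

r_in = 2/2 (half the side); r_out = 2√33/2 (half the diagonal). Ratio = 1/√33 ≈ 0.174078.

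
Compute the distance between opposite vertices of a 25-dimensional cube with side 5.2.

Diagonal = √25 · 5.2 = 26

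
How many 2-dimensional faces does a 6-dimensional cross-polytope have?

Number of 2-faces = 2^(2+1) · C(6,2+1) = 8 · 20 = 160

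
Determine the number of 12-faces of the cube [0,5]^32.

f_12(32-cube) = (32 choose 12) · 2^20 = 236760952995840.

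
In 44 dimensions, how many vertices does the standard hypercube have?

Each vertex is a binary string of length 44, so there are 2^44 = 17592186044416.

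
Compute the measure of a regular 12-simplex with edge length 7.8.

For a regular n-simplex with edge a, V = (a^n / n!)·√((n+1)/2^n). With a=7.8, n=12: V ≈ 5.96472.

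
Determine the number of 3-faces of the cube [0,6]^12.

An n-cube has C(n,k)·2^(n-k) k-faces. Here C(12,3)·2^9 = 220·512 = 112640.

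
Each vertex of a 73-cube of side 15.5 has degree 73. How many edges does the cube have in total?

An n-cube has n·2^(n-1) edges. With n = 73: 73·4722366482869645213696 = 344732753249484100599808.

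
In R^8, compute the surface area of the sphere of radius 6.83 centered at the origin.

S_8(6.83) = 2·π^(8/2)·(6.83)^7 / Γ(8/2) ≈ 2.25125e+07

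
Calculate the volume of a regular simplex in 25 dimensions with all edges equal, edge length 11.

V_25 = √(26) · 11^25 / (25! · 2^(25/2)) ≈ 0.0061487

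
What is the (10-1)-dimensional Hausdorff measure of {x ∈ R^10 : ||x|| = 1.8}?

S = n·V_n(r)/r = 10·V_10(1.8)/1.8 (volume-to-surface relation), giving 5058.49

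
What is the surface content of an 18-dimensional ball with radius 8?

|∂B_18(8)| = 35184372088832·π^9/315 ≈ 3.32957e+15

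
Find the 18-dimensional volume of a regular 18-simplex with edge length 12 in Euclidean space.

Volume = 12^18 · √(19/2^18) / 18! ≈ 35.402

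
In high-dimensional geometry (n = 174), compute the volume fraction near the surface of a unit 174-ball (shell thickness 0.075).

1 - (1-0.075)^174 ≈ 0.9999987157 ≈ 99.999872%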